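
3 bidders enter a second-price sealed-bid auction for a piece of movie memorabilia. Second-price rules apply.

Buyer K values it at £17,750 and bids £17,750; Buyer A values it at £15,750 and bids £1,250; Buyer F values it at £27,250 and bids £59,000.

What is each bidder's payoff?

Payoffs: Buyer K £0, Buyer A £0, Buyer F £9,500.

Bids in descending order: Buyer F £59,000 > Buyer K £17,750 > Buyer A £1,250.
Buyer F has the top bid and wins; the price is the second-highest bid, £17,750.
Buyer F's payoff = £27,250 − £17,750 = £9,500. All other bidders lose, so their payoff is 0.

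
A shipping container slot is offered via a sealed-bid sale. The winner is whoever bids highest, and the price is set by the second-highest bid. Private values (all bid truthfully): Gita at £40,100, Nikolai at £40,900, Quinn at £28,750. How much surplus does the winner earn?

Winner's surplus: £800.

Ordered from highest: Nikolai £40,900 > Gita £40,100 > Quinn £28,750.
Nikolai wins with the top bid and pays the second-highest, £40,100.
Surplus = £40,900 − £40,100 = £800.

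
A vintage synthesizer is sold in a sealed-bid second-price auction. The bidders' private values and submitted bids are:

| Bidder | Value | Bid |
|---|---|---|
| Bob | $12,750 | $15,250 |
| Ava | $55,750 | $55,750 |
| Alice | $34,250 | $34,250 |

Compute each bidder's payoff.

Payoffs: Bob $0, Ava $21,500, Alice $0.

Bids in descending order: Ava $55,750; Alice $34,250; Bob $15,250.
Ava has the top bid and wins; the price is the second-highest bid, $34,250.
Ava's payoff = $55,750 − $34,250 = $21,500. All other bidders lose, so their payoff is 0.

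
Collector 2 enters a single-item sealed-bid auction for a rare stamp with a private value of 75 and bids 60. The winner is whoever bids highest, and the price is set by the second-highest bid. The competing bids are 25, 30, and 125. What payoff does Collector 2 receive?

Highest competing bid: 125.
Collector 2's bid 60 is not the highest, so Collector 2 loses, pays nothing, and earns zero payoff.

0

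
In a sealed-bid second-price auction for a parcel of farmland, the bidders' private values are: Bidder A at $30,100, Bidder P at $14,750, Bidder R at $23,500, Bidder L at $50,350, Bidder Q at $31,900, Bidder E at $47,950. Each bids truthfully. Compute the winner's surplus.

Winner's surplus: $2,400.

Ranking the bids: Bidder L $50,350, then Bidder E $47,950, then Bidder Q $31,900, then Bidder A $30,100, then Bidder R $23,500, then Bidder P $14,750.
Bidder L wins with the top bid and pays the second-highest, $47,950.
Surplus = $50,350 − $47,950 = $2,400.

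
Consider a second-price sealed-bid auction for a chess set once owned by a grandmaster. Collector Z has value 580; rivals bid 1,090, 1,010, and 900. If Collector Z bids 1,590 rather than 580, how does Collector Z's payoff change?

Payoff change: -510.

The highest competing bid is 1,090.
Bidding truthfully at 580: the top bid is 1,090 (a rival), so Collector Z loses. Payoff = 0.
Bidding 1,590: Collector Z has the top bid, wins, and pays the second-highest bid 1,090. Payoff = 580 − 1,090 = -510.
Change = -510 − 0 = -510.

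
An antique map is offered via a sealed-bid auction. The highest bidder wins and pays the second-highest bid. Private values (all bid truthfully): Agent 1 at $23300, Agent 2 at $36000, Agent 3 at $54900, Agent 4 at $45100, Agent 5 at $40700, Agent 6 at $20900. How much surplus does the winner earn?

$9800

Bids in descending order: Agent 3 $54900 > Agent 4 $45100 > Agent 5 $40700 > Agent 2 $36000 > Agent 1 $23300 > Agent 6 $20900.
Agent 3 wins with the top bid and pays the second-highest, $45100.
Surplus = $54900 − $45100 = $9800.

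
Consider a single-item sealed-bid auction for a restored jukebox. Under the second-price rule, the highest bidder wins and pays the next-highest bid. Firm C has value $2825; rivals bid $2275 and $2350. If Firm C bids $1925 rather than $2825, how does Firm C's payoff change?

The highest competing bid is $2350.
Bidding truthfully at $2825: Firm C has the top bid, wins, and pays the second-highest bid $2350. Payoff = $2825 − $2350 = $475.
Bidding $1925: the top bid is $2350 (a rival), so Firm C loses. Payoff = $0.
Change = $0 − $475 = -$475.
This is the dominant-strategy logic: truthful bidding weakly beats any alternative.

Payoff change: -$475.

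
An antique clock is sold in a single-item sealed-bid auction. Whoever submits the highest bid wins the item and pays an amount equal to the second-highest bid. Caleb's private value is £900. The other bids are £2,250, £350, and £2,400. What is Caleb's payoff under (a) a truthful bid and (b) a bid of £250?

Truthful: £0; alternative: £0.

The highest competing bid is £2,400.
Bidding truthfully at £900: the top bid is £2,400 (a rival), so Caleb loses. Payoff = £0.
Bidding £250: the top bid is £2,400 (a rival), so Caleb loses. Payoff = £0.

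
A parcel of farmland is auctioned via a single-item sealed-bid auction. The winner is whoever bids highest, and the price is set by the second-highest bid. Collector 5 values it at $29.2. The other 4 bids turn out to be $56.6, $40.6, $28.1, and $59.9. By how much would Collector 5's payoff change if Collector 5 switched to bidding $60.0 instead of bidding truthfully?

The highest competing bid is $59.9.
Bidding truthfully at $29.2: the top bid is $59.9 (a rival), so Collector 5 loses. Payoff = $0.0.
Bidding $60.0: Collector 5 has the top bid, wins, and pays the second-highest bid $59.9. Payoff = $29.2 − $59.9 = -$30.7.
Change = -$30.7 − $0.0 = -$30.7.

-$30.7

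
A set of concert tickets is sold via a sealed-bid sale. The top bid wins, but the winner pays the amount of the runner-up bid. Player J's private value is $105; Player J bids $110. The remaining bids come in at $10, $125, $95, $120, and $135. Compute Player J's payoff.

Payoff = $0.

Highest competing bid: $135.
Player J's bid $110 is not the highest, so Player J loses, pays nothing, and earns zero payoff.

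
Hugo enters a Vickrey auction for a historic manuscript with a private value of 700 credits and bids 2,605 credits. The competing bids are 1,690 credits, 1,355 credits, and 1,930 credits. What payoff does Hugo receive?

Highest competing bid: 1,930 credits.
Hugo's bid 2,605 credits is the highest overall, so Hugo wins and pays the second-highest bid, 1,930 credits.
Payoff = value − price = 700 credits − 1,930 credits = -1,230 credits.
Overbidding won the item at a price above value — truthful bidding would have avoided this loss.

Hugo's payoff: -1,230 credits.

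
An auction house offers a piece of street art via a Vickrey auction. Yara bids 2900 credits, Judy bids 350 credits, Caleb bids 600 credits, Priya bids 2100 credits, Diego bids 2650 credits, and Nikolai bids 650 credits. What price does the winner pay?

Bids in descending order: Yara 2900 credits > Diego 2650 credits > Priya 2100 credits > Nikolai 650 credits > Caleb 600 credits > Judy 350 credits.
Yara has the highest bid, so Yara wins.
The second-highest bid is 2650 credits, so that is what Yara pays.

The winner pays 2650 credits.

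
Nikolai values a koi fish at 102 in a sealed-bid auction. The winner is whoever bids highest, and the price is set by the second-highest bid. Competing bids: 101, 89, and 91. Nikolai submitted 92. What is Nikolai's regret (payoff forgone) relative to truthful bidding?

The highest competing bid is 101.
Bidding truthfully at 102: Nikolai has the top bid, wins, and pays the second-highest bid 101. Payoff = 102 − 101 = 1.
Bidding 92: the top bid is 101 (a rival), so Nikolai loses. Payoff = 0.
Regret = truthful payoff − actual payoff = 1 − 0 = 1.
Deviating from a truthful bid can only lose payoff in a second-price auction — never gain.

Payoff forgone: 1.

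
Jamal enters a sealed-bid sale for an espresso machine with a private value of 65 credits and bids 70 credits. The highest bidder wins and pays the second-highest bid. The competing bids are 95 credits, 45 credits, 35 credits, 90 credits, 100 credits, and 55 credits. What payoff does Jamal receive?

Jamal's payoff: 0 credits.

Highest competing bid: 100 credits.
Jamal's bid 70 credits is not the highest, so Jamal loses, pays nothing, and earns zero payoff.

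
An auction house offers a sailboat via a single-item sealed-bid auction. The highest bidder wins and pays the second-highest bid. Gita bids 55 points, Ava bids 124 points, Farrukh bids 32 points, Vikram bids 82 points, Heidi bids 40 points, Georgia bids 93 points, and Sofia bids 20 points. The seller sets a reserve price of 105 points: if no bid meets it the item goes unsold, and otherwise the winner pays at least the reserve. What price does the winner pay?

Ordered from highest: Ava 124 points, then Georgia 93 points, then Vikram 82 points, then Gita 55 points, then Heidi 40 points, then Farrukh 32 points, then Sofia 20 points.
Ava has the highest bid, so Ava wins.
The second-highest bid is 93 points, but the reserve 105 points is higher, so the price is the reserve.

Price paid: 105 points.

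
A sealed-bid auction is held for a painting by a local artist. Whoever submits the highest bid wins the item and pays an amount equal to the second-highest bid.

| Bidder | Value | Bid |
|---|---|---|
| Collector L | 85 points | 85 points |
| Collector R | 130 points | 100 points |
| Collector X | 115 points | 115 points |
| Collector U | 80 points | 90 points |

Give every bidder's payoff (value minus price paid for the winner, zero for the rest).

Sorted high to low: Collector X 115 points, then Collector R 100 points, then Collector U 90 points, then Collector L 85 points.
Collector X has the top bid and wins; the price is the second-highest bid, 100 points.
Collector X's payoff = 115 points − 100 points = 15 points. All other bidders lose, so their payoff is 0.

Payoffs: Collector L 0 points, Collector R 0 points, Collector X 15 points, Collector U 0 points.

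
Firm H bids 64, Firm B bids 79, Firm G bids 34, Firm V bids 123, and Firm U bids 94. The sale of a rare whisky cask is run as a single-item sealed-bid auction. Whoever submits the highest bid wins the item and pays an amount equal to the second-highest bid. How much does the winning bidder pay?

Price paid: 94.

Bids in descending order: Firm V 123; Firm U 94; Firm B 79; Firm H 64; Firm G 34.
Firm V has the highest bid, so Firm V wins.
The second-highest bid is 94, so that is what Firm V pays.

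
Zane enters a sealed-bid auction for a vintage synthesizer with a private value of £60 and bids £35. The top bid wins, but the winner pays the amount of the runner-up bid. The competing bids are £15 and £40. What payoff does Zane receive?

Highest competing bid: £40.
Zane's bid £35 is not the highest, so Zane loses, pays nothing, and earns zero payoff.

Payoff = £0.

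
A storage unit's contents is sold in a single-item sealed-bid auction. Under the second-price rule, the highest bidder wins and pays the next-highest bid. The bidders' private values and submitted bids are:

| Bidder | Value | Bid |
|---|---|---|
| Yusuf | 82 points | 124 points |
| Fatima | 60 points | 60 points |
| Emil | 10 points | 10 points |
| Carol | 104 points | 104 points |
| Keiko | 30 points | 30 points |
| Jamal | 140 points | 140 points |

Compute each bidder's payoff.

Yusuf 0 points, Fatima 0 points, Emil 0 points, Carol 0 points, Keiko 0 points, Jamal 16 points.

Bids in descending order: Jamal 140 points, then Yusuf 124 points, then Carol 104 points, then Fatima 60 points, then Keiko 30 points, then Emil 10 points.
Jamal has the top bid and wins; the price is the second-highest bid, 124 points.
Jamal's payoff = 140 points − 124 points = 16 points. All other bidders lose, so their payoff is 0.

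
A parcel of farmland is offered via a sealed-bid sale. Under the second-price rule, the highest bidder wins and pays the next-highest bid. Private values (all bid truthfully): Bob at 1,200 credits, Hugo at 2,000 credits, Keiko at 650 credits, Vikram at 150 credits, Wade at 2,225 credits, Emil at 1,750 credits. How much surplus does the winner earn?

Ordered from highest: Wade 2,225 credits; Hugo 2,000 credits; Emil 1,750 credits; Bob 1,200 credits; Keiko 650 credits; Vikram 150 credits.
Wade wins with the top bid and pays the second-highest, 2,000 credits.
Surplus = 2,225 credits − 2,000 credits = 225 credits.

Winner's surplus: 225 credits.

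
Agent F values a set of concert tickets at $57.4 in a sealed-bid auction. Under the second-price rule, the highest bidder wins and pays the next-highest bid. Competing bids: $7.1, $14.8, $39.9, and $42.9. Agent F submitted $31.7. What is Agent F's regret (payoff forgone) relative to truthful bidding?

The highest competing bid is $42.9.
Bidding truthfully at $57.4: Agent F has the top bid, wins, and pays the second-highest bid $42.9. Payoff = $57.4 − $42.9 = $14.5.
Bidding $31.7: the top bid is $42.9 (a rival), so Agent F loses. Payoff = $0.0.
Regret = truthful payoff − actual payoff = $14.5 − $0.0 = $14.5.

Regret: $14.5.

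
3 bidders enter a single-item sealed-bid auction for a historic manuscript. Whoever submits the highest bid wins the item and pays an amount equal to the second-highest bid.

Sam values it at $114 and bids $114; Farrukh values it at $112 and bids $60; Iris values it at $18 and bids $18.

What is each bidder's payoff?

Sam $54, Farrukh $0, Iris $0.

Bids in descending order: Sam $114 > Farrukh $60 > Iris $18.
Sam has the top bid and wins; the price is the second-highest bid, $60.
Sam's payoff = $114 − $60 = $54. All other bidders lose, so their payoff is 0.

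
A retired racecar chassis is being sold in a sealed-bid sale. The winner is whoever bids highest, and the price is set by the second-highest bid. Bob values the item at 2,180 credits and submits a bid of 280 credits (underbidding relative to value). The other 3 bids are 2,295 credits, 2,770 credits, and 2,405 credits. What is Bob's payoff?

Highest competing bid: 2,770 credits.
Bob's bid 280 credits is not the highest, so Bob loses, pays nothing, and earns zero payoff.

Bob's payoff: 0 credits.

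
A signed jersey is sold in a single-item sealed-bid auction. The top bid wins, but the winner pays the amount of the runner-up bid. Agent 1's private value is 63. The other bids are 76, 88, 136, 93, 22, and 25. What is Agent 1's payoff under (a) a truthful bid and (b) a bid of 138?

(a) 0  (b) -73

The highest competing bid is 136.
Bidding truthfully at 63: the top bid is 136 (a rival), so Agent 1 loses. Payoff = 0.
Bidding 138: Agent 1 has the top bid, wins, and pays the second-highest bid 136. Payoff = 63 − 136 = -73.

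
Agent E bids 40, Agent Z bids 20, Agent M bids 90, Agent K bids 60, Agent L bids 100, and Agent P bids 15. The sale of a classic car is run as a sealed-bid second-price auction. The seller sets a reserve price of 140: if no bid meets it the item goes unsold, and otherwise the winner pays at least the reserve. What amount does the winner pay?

Bids in descending order: Agent L 100; Agent M 90; Agent K 60; Agent E 40; Agent Z 20; Agent P 15.
The top bid 100 is below the reserve 140, so the item goes unsold and nothing is paid.

unsold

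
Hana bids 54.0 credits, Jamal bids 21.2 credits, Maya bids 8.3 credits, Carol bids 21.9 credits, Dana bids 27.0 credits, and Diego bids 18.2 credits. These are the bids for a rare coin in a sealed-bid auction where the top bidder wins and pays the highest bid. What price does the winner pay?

Sorted high to low: Hana 54.0 credits, then Dana 27.0 credits, then Carol 21.9 credits, then Jamal 21.2 credits, then Diego 18.2 credits, then Maya 8.3 credits.
Hana is the highest bidder, so Hana wins.
Under the first-price rule, the price is the highest bid: 54.0 credits.

54.0 credits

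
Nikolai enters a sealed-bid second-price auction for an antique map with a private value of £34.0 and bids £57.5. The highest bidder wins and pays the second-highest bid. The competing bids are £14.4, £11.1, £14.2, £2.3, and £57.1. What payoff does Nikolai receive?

Payoff = -£23.1.

Highest competing bid: £57.1.
Nikolai's bid £57.5 is the highest overall, so Nikolai wins and pays the second-highest bid, £57.1.
Payoff = value − price = £34.0 − £57.1 = -£23.1.
Overbidding won the item at a price above value — truthful bidding would have avoided this loss.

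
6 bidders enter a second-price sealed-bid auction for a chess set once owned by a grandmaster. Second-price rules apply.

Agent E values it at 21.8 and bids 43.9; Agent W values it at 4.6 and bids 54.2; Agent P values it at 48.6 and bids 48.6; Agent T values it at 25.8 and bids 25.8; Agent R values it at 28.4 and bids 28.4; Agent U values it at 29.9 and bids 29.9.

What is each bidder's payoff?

Payoffs: Agent E 0.0, Agent W -44.0, Agent P 0.0, Agent T 0.0, Agent R 0.0, Agent U 0.0.

Ordered from highest: Agent W 54.2, then Agent P 48.6, then Agent E 43.9, then Agent U 29.9, then Agent R 28.4, then Agent T 25.8.
Agent W has the top bid and wins; the price is the second-highest bid, 48.6.
Agent W's payoff = 4.6 − 48.6 = -44.0. All other bidders lose, so their payoff is 0.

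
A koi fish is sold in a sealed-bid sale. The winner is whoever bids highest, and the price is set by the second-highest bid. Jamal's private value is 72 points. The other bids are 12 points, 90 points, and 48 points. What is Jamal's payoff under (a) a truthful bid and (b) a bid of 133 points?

(a) 0 points  (b) -18 points

The highest competing bid is 90 points.
Bidding truthfully at 72 points: the top bid is 90 points (a rival), so Jamal loses. Payoff = 0 points.
Bidding 133 points: Jamal has the top bid, wins, and pays the second-highest bid 90 points. Payoff = 72 points − 90 points = -18 points.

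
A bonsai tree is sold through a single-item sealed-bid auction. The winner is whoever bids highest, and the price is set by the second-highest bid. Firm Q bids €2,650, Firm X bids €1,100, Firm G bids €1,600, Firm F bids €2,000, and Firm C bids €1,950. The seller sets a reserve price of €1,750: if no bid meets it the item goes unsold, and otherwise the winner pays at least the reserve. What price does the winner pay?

Bids in descending order: Firm Q €2,650, then Firm F €2,000, then Firm C €1,950, then Firm G €1,600, then Firm X €1,100.
Firm Q has the highest bid, so Firm Q wins.
The second-highest bid is €2,000, which exceeds the reserve, so that sets the price.

Price paid: €2,000.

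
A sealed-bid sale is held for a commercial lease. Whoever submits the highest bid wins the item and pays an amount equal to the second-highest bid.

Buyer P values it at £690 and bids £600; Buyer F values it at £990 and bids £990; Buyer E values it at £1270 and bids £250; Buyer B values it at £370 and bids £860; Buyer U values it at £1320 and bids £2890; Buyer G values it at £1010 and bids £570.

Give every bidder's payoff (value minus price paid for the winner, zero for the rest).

Payoffs: Buyer P £0, Buyer F £0, Buyer E £0, Buyer B £0, Buyer U £330, Buyer G £0.

Sorted high to low: Buyer U £2890 > Buyer F £990 > Buyer B £860 > Buyer P £600 > Buyer G £570 > Buyer E £250.
Buyer U has the top bid and wins; the price is the second-highest bid, £990.
Buyer U's payoff = £1320 − £990 = £330. All other bidders lose, so their payoff is 0.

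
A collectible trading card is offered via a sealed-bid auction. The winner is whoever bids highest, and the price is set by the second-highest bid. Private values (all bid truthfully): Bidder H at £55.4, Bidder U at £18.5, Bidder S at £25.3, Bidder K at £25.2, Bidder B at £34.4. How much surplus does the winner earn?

£21.0

Sorted high to low: Bidder H £55.4, then Bidder B £34.4, then Bidder S £25.3, then Bidder K £25.2, then Bidder U £18.5.
Bidder H wins with the top bid and pays the second-highest, £34.4.
Surplus = £55.4 − £34.4 = £21.0.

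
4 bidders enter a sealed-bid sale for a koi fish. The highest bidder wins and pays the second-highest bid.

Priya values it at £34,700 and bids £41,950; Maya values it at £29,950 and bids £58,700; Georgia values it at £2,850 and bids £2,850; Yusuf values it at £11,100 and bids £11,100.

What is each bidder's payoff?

Sorted high to low: Maya £58,700 > Priya £41,950 > Yusuf £11,100 > Georgia £2,850.
Maya has the top bid and wins; the price is the second-highest bid, £41,950.
Maya's payoff = £29,950 − £41,950 = -£12,000. All other bidders lose, so their payoff is 0.

Payoffs: Priya £0, Maya -£12,000, Georgia £0, Yusuf £0.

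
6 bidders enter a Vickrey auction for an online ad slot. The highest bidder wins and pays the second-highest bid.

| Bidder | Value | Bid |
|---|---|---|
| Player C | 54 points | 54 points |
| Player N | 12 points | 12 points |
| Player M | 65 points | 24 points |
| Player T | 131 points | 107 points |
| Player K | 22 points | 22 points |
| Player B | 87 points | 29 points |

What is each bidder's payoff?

Ranking the bids: Player T 107 points > Player C 54 points > Player B 29 points > Player M 24 points > Player K 22 points > Player N 12 points.
Player T has the top bid and wins; the price is the second-highest bid, 54 points.
Player T's payoff = 131 points − 54 points = 77 points. All other bidders lose, so their payoff is 0.

Payoffs: Player C 0 points, Player N 0 points, Player M 0 points, Player T 77 points, Player K 0 points, Player B 0 points.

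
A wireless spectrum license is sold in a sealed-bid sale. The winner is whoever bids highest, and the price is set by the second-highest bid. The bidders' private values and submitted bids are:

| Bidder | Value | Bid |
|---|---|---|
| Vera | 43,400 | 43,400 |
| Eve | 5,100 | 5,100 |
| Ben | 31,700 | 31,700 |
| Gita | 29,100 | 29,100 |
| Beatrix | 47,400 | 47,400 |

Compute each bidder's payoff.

Vera 0, Eve 0, Ben 0, Gita 0, Beatrix 4,000.

Ranking the bids: Beatrix 47,400, then Vera 43,400, then Ben 31,700, then Gita 29,100, then Eve 5,100.
Beatrix has the top bid and wins; the price is the second-highest bid, 43,400.
Beatrix's payoff = 47,400 − 43,400 = 4,000. All other bidders lose, so their payoff is 0.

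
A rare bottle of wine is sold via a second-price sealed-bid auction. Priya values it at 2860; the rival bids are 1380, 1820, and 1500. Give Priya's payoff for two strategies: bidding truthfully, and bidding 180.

(a) 1040  (b) 0

The highest competing bid is 1820.
Bidding truthfully at 2860: Priya has the top bid, wins, and pays the second-highest bid 1820. Payoff = 2860 − 1820 = 1040.
Bidding 180: the top bid is 1820 (a rival), so Priya loses. Payoff = 0.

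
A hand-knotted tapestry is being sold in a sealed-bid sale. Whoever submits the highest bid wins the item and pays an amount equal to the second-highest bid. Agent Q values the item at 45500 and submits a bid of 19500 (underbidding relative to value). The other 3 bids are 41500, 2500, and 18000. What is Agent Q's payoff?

Highest competing bid: 41500.
Agent Q's bid 19500 is not the highest, so Agent Q loses, pays nothing, and earns zero payoff.

Agent Q's payoff: 0.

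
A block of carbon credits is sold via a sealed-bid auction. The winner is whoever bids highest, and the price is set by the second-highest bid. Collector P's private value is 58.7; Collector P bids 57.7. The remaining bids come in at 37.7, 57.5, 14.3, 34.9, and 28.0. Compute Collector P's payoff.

1.2

Highest competing bid: 57.5.
Collector P's bid 57.7 is the highest overall, so Collector P wins and pays the second-highest bid, 57.5.
Payoff = value − price = 58.7 − 57.5 = 1.2.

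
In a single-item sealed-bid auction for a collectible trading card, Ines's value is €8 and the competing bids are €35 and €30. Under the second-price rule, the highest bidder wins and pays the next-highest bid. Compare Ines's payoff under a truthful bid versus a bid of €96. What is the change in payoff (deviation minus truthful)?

Payoff change: -€27.

The highest competing bid is €35.
Bidding truthfully at €8: the top bid is €35 (a rival), so Ines loses. Payoff = €0.
Bidding €96: Ines has the top bid, wins, and pays the second-highest bid €35. Payoff = €8 − €35 = -€27.
Change = -€27 − €0 = -€27.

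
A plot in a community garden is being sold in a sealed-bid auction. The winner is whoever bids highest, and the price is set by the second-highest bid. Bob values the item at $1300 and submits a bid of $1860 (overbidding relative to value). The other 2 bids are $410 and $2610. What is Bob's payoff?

Highest competing bid: $2610.
Bob's bid $1860 is not the highest, so Bob loses, pays nothing, and earns zero payoff.

Payoff = $0.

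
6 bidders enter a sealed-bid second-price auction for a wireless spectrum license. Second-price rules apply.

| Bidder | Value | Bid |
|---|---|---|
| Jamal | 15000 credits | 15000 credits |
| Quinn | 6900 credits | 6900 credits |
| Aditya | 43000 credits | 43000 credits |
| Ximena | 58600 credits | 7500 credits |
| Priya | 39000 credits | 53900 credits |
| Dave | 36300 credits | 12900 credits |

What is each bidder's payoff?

Payoffs: Jamal 0 credits, Quinn 0 credits, Aditya 0 credits, Ximena 0 credits, Priya -4000 credits, Dave 0 credits.

Ordered from highest: Priya 53900 credits, then Aditya 43000 credits, then Jamal 15000 credits, then Dave 12900 credits, then Ximena 7500 credits, then Quinn 6900 credits.
Priya has the top bid and wins; the price is the second-highest bid, 43000 credits.
Priya's payoff = 39000 credits − 43000 credits = -4000 credits. All other bidders lose, so their payoff is 0.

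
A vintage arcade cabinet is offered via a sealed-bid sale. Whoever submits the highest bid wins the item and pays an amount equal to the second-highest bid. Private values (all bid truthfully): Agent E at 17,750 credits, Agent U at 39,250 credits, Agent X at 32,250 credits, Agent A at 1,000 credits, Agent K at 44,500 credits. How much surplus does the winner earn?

Bids in descending order: Agent K 44,500 credits, then Agent U 39,250 credits, then Agent X 32,250 credits, then Agent E 17,750 credits, then Agent A 1,000 credits.
Agent K wins with the top bid and pays the second-highest, 39,250 credits.
Surplus = 44,500 credits − 39,250 credits = 5,250 credits.

Surplus = 5,250 credits.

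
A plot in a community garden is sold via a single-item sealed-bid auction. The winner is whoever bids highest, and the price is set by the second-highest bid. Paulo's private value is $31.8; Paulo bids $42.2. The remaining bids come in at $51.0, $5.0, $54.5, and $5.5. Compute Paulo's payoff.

Highest competing bid: $54.5.
Paulo's bid $42.2 is not the highest, so Paulo loses, pays nothing, and earns zero payoff.

Paulo's payoff: $0.0.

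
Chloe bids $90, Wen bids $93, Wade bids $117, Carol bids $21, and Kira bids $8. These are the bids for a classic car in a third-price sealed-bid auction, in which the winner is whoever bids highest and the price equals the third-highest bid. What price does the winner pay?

Ordered from highest: Wade $117 > Wen $93 > Chloe $90 > Carol $21 > Kira $8.
Wade is the highest bidder, so Wade wins.
Under the third-price rule, the price is the third-highest bid: $90.

Price paid: $90.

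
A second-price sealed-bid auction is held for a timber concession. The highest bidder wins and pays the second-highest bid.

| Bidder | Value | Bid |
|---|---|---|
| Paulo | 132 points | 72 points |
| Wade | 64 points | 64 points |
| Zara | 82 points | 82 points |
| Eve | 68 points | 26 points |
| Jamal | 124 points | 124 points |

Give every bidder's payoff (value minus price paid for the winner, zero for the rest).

Bids in descending order: Jamal 124 points > Zara 82 points > Paulo 72 points > Wade 64 points > Eve 26 points.
Jamal has the top bid and wins; the price is the second-highest bid, 82 points.
Jamal's payoff = 124 points − 82 points = 42 points. All other bidders lose, so their payoff is 0.

Paulo 0 points, Wade 0 points, Zara 0 points, Eve 0 points, Jamal 42 points.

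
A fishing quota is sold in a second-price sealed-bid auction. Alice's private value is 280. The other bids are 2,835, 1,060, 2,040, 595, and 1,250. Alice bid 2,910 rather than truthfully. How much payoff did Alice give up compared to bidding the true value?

Regret: 2,555.

The highest competing bid is 2,835.
Bidding truthfully at 280: the top bid is 2,835 (a rival), so Alice loses. Payoff = 0.
Bidding 2,910: Alice has the top bid, wins, and pays the second-highest bid 2,835. Payoff = 280 − 2,835 = -2,555.
Regret = truthful payoff − actual payoff = 0 − -2,555 = 2,555.
This is the dominant-strategy logic: truthful bidding weakly beats any alternative.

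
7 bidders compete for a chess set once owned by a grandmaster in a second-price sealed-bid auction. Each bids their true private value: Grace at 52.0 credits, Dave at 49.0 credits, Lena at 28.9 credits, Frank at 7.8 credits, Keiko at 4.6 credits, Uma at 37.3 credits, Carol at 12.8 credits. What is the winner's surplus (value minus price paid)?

Surplus = 3.0 credits.

Bids in descending order: Grace 52.0 credits; Dave 49.0 credits; Uma 37.3 credits; Lena 28.9 credits; Carol 12.8 credits; Frank 7.8 credits; Keiko 4.6 credits.
Grace wins with the top bid and pays the second-highest, 49.0 credits.
Surplus = 52.0 credits − 49.0 credits = 3.0 credits.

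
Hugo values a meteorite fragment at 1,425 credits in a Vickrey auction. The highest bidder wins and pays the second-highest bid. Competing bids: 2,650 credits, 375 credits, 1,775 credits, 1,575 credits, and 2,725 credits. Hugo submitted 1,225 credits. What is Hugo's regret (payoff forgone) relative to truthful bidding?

The highest competing bid is 2,725 credits.
Bidding truthfully at 1,425 credits: the top bid is 2,725 credits (a rival), so Hugo loses. Payoff = 0 credits.
Bidding 1,225 credits: the top bid is 2,725 credits (a rival), so Hugo loses. Payoff = 0 credits.
Regret = truthful payoff − actual payoff = 0 credits − 0 credits = 0 credits.

Regret: 0 credits.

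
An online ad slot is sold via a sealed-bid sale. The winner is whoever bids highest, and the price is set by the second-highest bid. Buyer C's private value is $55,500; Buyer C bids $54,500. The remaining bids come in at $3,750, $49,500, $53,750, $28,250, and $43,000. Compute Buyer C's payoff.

Payoff = $1,750.

Highest competing bid: $53,750.
Buyer C's bid $54,500 is the highest overall, so Buyer C wins and pays the second-highest bid, $53,750.
Payoff = value − price = $55,500 − $53,750 = $1,750.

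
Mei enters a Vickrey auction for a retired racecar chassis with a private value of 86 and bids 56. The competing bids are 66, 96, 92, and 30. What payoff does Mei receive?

0

Highest competing bid: 96.
Mei's bid 56 is not the highest, so Mei loses, pays nothing, and earns zero payoff.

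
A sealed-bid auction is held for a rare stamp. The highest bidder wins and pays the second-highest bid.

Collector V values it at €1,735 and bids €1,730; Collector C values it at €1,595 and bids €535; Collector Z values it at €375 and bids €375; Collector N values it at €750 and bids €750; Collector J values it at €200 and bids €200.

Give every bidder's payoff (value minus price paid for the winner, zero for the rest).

Ranking the bids: Collector V €1,730, then Collector N €750, then Collector C €535, then Collector Z €375, then Collector J €200.
Collector V has the top bid and wins; the price is the second-highest bid, €750.
Collector V's payoff = €1,735 − €750 = €985. All other bidders lose, so their payoff is 0.

Collector V €985, Collector C €0, Collector Z €0, Collector N €0, Collector J €0.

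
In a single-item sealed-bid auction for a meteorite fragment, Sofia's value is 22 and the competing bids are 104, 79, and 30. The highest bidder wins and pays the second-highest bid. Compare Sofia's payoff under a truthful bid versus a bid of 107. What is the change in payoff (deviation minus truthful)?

The highest competing bid is 104.
Bidding truthfully at 22: the top bid is 104 (a rival), so Sofia loses. Payoff = 0.
Bidding 107: Sofia has the top bid, wins, and pays the second-highest bid 104. Payoff = 22 − 104 = -82.
Change = -82 − 0 = -82.
Deviating from a truthful bid can only lose payoff in a second-price auction — never gain.

Payoff change: -82.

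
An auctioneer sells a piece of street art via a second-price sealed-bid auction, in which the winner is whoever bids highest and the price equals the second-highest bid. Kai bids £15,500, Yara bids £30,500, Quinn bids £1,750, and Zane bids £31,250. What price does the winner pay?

£30,500

Bids in descending order: Zane £31,250, then Yara £30,500, then Kai £15,500, then Quinn £1,750.
Zane is the highest bidder, so Zane wins.
Under the second-price rule, the price is the second-highest bid: £30,500.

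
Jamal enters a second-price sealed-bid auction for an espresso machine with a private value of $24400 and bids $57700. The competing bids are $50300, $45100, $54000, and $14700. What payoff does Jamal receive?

Payoff = -$29600.

Highest competing bid: $54000.
Jamal's bid $57700 is the highest overall, so Jamal wins and pays the second-highest bid, $54000.
Payoff = value − price = $24400 − $54000 = -$29600.
Overbidding won the item at a price above value — truthful bidding would have avoided this loss.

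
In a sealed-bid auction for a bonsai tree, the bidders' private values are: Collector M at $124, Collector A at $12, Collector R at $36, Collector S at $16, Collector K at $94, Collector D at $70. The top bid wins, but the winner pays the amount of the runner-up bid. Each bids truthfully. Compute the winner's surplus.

Sorted high to low: Collector M $124; Collector K $94; Collector D $70; Collector R $36; Collector S $16; Collector A $12.
Collector M wins with the top bid and pays the second-highest, $94.
Surplus = $124 − $94 = $30.

$30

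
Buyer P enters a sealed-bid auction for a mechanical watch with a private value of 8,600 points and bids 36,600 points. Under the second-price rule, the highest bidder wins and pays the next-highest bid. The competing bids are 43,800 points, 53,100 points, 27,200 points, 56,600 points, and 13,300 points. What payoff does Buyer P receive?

Buyer P's payoff: 0 points.

Highest competing bid: 56,600 points.
Buyer P's bid 36,600 points is not the highest, so Buyer P loses, pays nothing, and earns zero payoff.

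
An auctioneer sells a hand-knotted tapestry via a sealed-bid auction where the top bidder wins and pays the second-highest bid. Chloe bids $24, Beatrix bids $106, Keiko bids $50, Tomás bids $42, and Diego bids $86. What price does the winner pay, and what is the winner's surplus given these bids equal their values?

Price $86; surplus $20.

Ranking the bids: Beatrix $106; Diego $86; Keiko $50; Tomás $42; Chloe $24.
Beatrix is the highest bidder, so Beatrix wins.
Under the second-price rule, the price is the second-highest bid: $86.
Surplus = $106 − $86 = $20.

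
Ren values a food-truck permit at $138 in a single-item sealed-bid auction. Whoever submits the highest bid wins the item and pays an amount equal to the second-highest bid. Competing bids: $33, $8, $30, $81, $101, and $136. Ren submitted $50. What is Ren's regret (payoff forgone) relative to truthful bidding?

The highest competing bid is $136.
Bidding truthfully at $138: Ren has the top bid, wins, and pays the second-highest bid $136. Payoff = $138 − $136 = $2.
Bidding $50: the top bid is $136 (a rival), so Ren loses. Payoff = $0.
Regret = truthful payoff − actual payoff = $2 − $0 = $2.
This is the dominant-strategy logic: truthful bidding weakly beats any alternative.

Payoff forgone: $2.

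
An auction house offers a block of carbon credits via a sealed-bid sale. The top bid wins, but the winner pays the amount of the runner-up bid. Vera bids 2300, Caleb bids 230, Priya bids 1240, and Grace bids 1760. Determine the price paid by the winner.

Ranking the bids: Vera 2300; Grace 1760; Priya 1240; Caleb 230.
Vera has the highest bid, so Vera wins.
The second-highest bid is 1760, so that is what Vera pays.

1760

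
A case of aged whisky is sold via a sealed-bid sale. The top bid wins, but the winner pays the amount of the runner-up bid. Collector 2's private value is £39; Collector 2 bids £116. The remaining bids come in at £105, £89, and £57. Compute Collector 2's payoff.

The bidder's payoff: -£66.

Highest competing bid: £105.
Collector 2's bid £116 is the highest overall, so Collector 2 wins and pays the second-highest bid, £105.
Payoff = value − price = £39 − £105 = -£66.
Overbidding won the item at a price above value — truthful bidding would have avoided this loss.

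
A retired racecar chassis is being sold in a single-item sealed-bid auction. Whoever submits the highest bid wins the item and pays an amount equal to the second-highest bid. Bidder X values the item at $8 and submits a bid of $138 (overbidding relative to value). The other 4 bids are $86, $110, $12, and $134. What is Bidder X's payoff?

Highest competing bid: $134.
Bidder X's bid $138 is the highest overall, so Bidder X wins and pays the second-highest bid, $134.
Payoff = value − price = $8 − $134 = -$126.
Overbidding won the item at a price above value — truthful bidding would have avoided this loss.

Payoff = -$126.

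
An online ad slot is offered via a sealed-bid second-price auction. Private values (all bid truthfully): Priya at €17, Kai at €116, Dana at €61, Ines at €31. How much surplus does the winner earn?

Surplus = €55.

Ranking the bids: Kai €116 > Dana €61 > Ines €31 > Priya €17.
Kai wins with the top bid and pays the second-highest, €61.
Surplus = €116 − €61 = €55.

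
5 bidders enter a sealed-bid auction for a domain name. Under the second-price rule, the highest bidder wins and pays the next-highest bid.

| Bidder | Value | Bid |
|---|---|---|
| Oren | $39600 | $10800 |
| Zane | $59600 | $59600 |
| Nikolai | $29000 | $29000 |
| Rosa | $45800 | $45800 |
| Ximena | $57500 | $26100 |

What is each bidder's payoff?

Bids in descending order: Zane $59600, then Rosa $45800, then Nikolai $29000, then Ximena $26100, then Oren $10800.
Zane has the top bid and wins; the price is the second-highest bid, $45800.
Zane's payoff = $59600 − $45800 = $13800. All other bidders lose, so their payoff is 0.

Payoffs: Oren $0, Zane $13800, Nikolai $0, Rosa $0, Ximena $0.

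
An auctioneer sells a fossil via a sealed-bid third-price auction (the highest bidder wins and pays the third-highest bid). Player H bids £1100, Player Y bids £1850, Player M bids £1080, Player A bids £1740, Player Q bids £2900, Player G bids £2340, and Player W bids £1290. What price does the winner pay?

Ranking the bids: Player Q £2900, then Player G £2340, then Player Y £1850, then Player A £1740, then Player W £1290, then Player H £1100, then Player M £1080.
Player Q is the highest bidder, so Player Q wins.
Under the third-price rule, the price is the third-highest bid: £1850.

The winner pays £1850.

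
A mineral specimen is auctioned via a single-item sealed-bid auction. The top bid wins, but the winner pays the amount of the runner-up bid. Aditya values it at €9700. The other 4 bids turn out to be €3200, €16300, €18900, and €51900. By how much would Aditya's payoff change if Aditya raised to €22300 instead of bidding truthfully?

The highest competing bid is €51900.
Bidding truthfully at €9700: the top bid is €51900 (a rival), so Aditya loses. Payoff = €0.
Bidding €22300: the top bid is €51900 (a rival), so Aditya loses. Payoff = €0.
Change = €0 − €0 = €0.
The bid only affects whether you win, not the price — here both bids land on the same side of the top rival bid, so the deviation is payoff-neutral.

Payoff change: €0.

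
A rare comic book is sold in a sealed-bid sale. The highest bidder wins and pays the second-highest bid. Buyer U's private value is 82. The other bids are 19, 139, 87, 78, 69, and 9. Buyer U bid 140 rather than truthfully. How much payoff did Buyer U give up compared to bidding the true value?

The highest competing bid is 139.
Bidding truthfully at 82: the top bid is 139 (a rival), so Buyer U loses. Payoff = 0.
Bidding 140: Buyer U has the top bid, wins, and pays the second-highest bid 139. Payoff = 82 − 139 = -57.
Regret = truthful payoff − actual payoff = 0 − -57 = 57.

57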